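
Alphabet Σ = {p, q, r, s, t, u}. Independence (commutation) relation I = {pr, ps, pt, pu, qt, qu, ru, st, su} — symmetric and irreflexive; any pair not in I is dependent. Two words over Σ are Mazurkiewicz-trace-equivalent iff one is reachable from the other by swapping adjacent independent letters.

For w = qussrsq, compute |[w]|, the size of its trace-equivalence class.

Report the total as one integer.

drop 0:q onto floor
drop 1:u onto floor
drop 2:s onto {0:q}
drop 3:s onto {2:s}
drop 4:r onto {3:s}
drop 5:s onto {4:r}
drop 6:q onto {5:s}
ground layer = {0:q, 1:u}
drop-orders for the pieces not yet dropped (sum over which currently-grounded one goes next):
  1 to go: {1} 1  {6} 1
  2 to go: {1,6} 2  {5,6} 1
  3 to go: {1,5,6} 3  {4,5,6} 1
  4 to go: {1,4,5,6} 4  {3,4,5,6} 1
  5 to go: {1,3,4,5,6} 5  {2,3,4,5,6} 1
  if 0:q drops first: 6 orders
  if 1:u drops first: 1 orders
heap linearizations: 7

7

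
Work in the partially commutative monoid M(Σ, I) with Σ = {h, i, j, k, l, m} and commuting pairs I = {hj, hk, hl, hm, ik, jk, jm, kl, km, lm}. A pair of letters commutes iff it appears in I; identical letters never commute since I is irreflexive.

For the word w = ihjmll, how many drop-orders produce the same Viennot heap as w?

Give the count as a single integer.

20

piece 0:i — minimal
piece 1:h rests on {0:i}
piece 2:j rests on {0:i}
piece 3:m rests on {0:i}
piece 4:l rests on {2:j}
piece 5:l rests on {4:l}
minimal pieces: {0:i}
ways to finish when only these pieces remain (= sum over removing one remaining piece with nothing left below it):
  1 left: {1}→1  {3}→1  {5}→1
  2 left: {1,3}→2  {1,5}→2  {3,5}→2  {4,5}→1
  3 left: {1,3,5}→6  {1,4,5}→3  {2,4,5}→1  {3,4,5}→3
  4 left: {1,2,4,5}→4  {1,3,4,5}→12  {2,3,4,5}→4
  placing 0:i first → 20 extensions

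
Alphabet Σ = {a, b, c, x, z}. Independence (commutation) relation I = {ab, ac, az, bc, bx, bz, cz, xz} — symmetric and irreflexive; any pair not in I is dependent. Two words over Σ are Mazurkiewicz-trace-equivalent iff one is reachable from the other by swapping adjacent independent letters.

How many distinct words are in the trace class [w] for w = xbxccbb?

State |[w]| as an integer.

piece 0:x — minimal
piece 1:b — minimal
piece 2:x rests on {0:x}
piece 3:c rests on {2:x}
piece 4:c rests on {3:c}
piece 5:b rests on {1:b}
piece 6:b rests on {5:b}
minimal pieces: {0:x, 1:b}
ways to finish when only these pieces remain (= sum over removing one remaining piece with nothing left below it):
  1 left: {4}→1  {6}→1
  2 left: {3,4}→1  {4,6}→2  {5,6}→1
  3 left: {1,5,6}→1  {2,3,4}→1  {3,4,6}→3  {4,5,6}→3
  4 left: {0,2,3,4}→1  {1,4,5,6}→4  {2,3,4,6}→4  {3,4,5,6}→6
  5 left: {0,2,3,4,6}→5  {1,3,4,5,6}→10  {2,3,4,5,6}→10
  placing 0:x first → 20 extensions
  placing 1:b first → 15 extensions
total linear extensions = 35

35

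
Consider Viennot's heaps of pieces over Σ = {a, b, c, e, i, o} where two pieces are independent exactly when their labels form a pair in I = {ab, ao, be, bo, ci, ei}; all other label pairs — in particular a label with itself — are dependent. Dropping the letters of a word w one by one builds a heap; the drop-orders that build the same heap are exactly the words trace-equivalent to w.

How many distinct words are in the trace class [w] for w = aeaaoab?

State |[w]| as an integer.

28

drop 0:a onto floor
drop 1:e onto {0:a}
drop 2:a onto {1:e}
drop 3:a onto {2:a}
drop 4:o onto {1:e}
drop 5:a onto {3:a}
drop 6:b onto floor
ground layer = {0:a, 6:b}
drop-orders for the pieces not yet dropped (sum over which currently-grounded one goes next):
  1 to go: {4} 1  {5} 1  {6} 1
  2 to go: {3,5} 1  {4,5} 2  {4,6} 2  {5,6} 2
  3 to go: {2,3,5} 1  {3,4,5} 3  {3,5,6} 3  {4,5,6} 6
  4 to go: {2,3,4,5} 4  {2,3,5,6} 4  {3,4,5,6} 12
  5 to go: {1,2,3,4,5} 4  {2,3,4,5,6} 20
  if 0:a drops first: 24 orders
  if 6:b drops first: 4 orders
heap linearizations: 28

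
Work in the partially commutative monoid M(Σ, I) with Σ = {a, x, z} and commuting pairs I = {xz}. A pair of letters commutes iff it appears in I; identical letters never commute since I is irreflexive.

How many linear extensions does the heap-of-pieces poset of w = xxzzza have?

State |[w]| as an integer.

0(x) covers ∅
1(x) covers 0:x
2(z) covers ∅
3(z) covers 2:z
4(z) covers 3:z
5(a) covers 1:x, 4:z
floor of heap: 0:x, 2:z
completions by unplaced set U, small U first (add the entries for U minus each lowest piece of U):
  |U|=1: {5}:1
  |U|=2: {1,5}:1  {4,5}:1
  |U|=3: {0,1,5}:1  {1,4,5}:2  {3,4,5}:1
  |U|=4: {0,1,4,5}:3  {1,3,4,5}:3  {2,3,4,5}:1
  start at 0(x): 4
  start at 2(z): 6
sum over floor = 10

10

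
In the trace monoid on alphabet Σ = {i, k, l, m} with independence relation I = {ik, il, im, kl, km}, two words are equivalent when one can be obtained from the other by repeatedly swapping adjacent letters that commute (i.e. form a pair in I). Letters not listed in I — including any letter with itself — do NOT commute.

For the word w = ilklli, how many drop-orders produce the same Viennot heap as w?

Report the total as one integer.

60

#0=i has no predecessor
#1=l has no predecessor
#2=k has no predecessor
#3=l depends on [1:l]
#4=l depends on [3:l]
#5=i depends on [0:i]
sources: [0:i, 1:l, 2:k]
N(rest) = Σ N(rest − s) over sources s of rest; N(one piece) = 1:
  size 1 → [2]=1  [4]=1  [5]=1
  size 2 → [0,5]=1  [2,4]=2  [2,5]=2  [3,4]=1  [4,5]=2
  size 3 → [0,2,5]=3  [0,4,5]=3  [1,3,4]=1  [2,3,4]=3  [2,4,5]=6  [3,4,5]=3
  size 4 → [0,2,4,5]=12  [0,3,4,5]=6  [1,2,3,4]=4  [1,3,4,5]=4  [2,3,4,5]=12
  first=0(i) contributes 20
  first=1(l) contributes 30
  first=2(k) contributes 10
|[w]| = 60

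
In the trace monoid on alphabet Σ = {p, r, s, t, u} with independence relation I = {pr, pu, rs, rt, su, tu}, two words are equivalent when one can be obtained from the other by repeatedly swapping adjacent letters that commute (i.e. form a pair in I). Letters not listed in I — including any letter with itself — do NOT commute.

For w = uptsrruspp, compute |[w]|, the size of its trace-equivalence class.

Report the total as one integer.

drop 0:u onto floor
drop 1:p onto floor
drop 2:t onto {1:p}
drop 3:s onto {2:t}
drop 4:r onto {0:u}
drop 5:r onto {4:r}
drop 6:u onto {5:r}
drop 7:s onto {3:s}
drop 8:p onto {7:s}
drop 9:p onto {8:p}
ground layer = {0:u, 1:p}
drop-orders for the pieces not yet dropped (sum over which currently-grounded one goes next):
  1 to go: {6} 1  {9} 1
  2 to go: {5,6} 1  {6,9} 2  {8,9} 1
  3 to go: {4,5,6} 1  {5,6,9} 3  {6,8,9} 3  {7,8,9} 1
  4 to go: {0,4,5,6} 1  {3,7,8,9} 1  {4,5,6,9} 4  {5,6,8,9} 6  {6,7,8,9} 4
  5 to go: {0,4,5,6,9} 5  {2,3,7,8,9} 1  {3,6,7,8,9} 5  {4,5,6,8,9} 10  {5,6,7,8,9} 10
  6 to go: {0,4,5,6,8,9} 15  {1,2,3,7,8,9} 1  {2,3,6,7,8,9} 6  {3,5,6,7,8,9} 15  {4,5,6,7,8,9} 20
  7 to go: {0,4,5,6,7,8,9} 35  {1,2,3,6,7,8,9} 7  {2,3,5,6,7,8,9} 21  {3,4,5,6,7,8,9} 35
  8 to go: {0,3,4,5,6,7,8,9} 70  {1,2,3,5,6,7,8,9} 28  {2,3,4,5,6,7,8,9} 56
  if 0:u drops first: 84 orders
  if 1:p drops first: 126 orders
heap linearizations: 210

210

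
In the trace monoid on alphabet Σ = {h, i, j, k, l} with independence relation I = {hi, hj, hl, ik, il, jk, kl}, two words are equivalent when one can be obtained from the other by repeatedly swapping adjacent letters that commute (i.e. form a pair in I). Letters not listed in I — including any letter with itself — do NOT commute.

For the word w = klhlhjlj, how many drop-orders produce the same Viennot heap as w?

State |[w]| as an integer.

56

drop 0:k onto floor
drop 1:l onto floor
drop 2:h onto {0:k}
drop 3:l onto {1:l}
drop 4:h onto {2:h}
drop 5:j onto {3:l}
drop 6:l onto {5:j}
drop 7:j onto {6:l}
ground layer = {0:k, 1:l}
drop-orders for the pieces not yet dropped (sum over which currently-grounded one goes next):
  1 to go: {4} 1  {7} 1
  2 to go: {2,4} 1  {4,7} 2  {6,7} 1
  3 to go: {0,2,4} 1  {2,4,7} 3  {4,6,7} 3  {5,6,7} 1
  4 to go: {0,2,4,7} 4  {2,4,6,7} 6  {3,5,6,7} 1  {4,5,6,7} 4
  5 to go: {0,2,4,6,7} 10  {1,3,5,6,7} 1  {2,4,5,6,7} 10  {3,4,5,6,7} 5
  6 to go: {0,2,4,5,6,7} 20  {1,3,4,5,6,7} 6  {2,3,4,5,6,7} 15
  if 0:k drops first: 21 orders
  if 1:l drops first: 35 orders
heap linearizations: 56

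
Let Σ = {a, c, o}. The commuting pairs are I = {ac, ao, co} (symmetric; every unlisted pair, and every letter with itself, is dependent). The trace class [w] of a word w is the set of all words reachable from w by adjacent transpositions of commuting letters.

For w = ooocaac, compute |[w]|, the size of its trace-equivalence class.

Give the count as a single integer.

210

#0=o has no predecessor
#1=o depends on [0:o]
#2=o depends on [1:o]
#3=c has no predecessor
#4=a has no predecessor
#5=a depends on [4:a]
#6=c depends on [3:c]
sources: [0:o, 3:c, 4:a]
N(rest) = Σ N(rest − s) over sources s of rest; N(one piece) = 1:
  size 1 → [2]=1  [5]=1  [6]=1
  size 2 → [1,2]=1  [2,5]=2  [2,6]=2  [3,6]=1  [4,5]=1  [5,6]=2
  size 3 → [0,1,2]=1  [1,2,5]=3  [1,2,6]=3  [2,3,6]=3  [2,4,5]=3  [2,5,6]=6  [3,5,6]=3  [4,5,6]=3
  size 4 → [0,1,2,5]=4  [0,1,2,6]=4  [1,2,3,6]=6  [1,2,4,5]=6  [1,2,5,6]=12  [2,3,5,6]=12  [2,4,5,6]=12  [3,4,5,6]=6
  size 5 → [0,1,2,3,6]=10  [0,1,2,4,5]=10  [0,1,2,5,6]=20  [1,2,3,5,6]=30  [1,2,4,5,6]=30  [2,3,4,5,6]=30
  first=0(o) contributes 90
  first=3(c) contributes 60
  first=4(a) contributes 60
|[w]| = 210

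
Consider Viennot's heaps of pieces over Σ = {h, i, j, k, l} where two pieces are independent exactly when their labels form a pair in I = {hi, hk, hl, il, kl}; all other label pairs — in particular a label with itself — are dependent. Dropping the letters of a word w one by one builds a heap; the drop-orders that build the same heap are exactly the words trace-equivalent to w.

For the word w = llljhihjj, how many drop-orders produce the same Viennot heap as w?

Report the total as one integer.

3

#0=l has no predecessor
#1=l depends on [0:l]
#2=l depends on [1:l]
#3=j depends on [2:l]
#4=h depends on [3:j]
#5=i depends on [3:j]
#6=h depends on [4:h]
#7=j depends on [5:i, 6:h]
#8=j depends on [7:j]
sources: [0:l]
N(rest) = Σ N(rest − s) over sources s of rest; N(one piece) = 1:
  size 1 → [8]=1
  size 2 → [7,8]=1
  size 3 → [5,7,8]=1  [6,7,8]=1
  size 4 → [4,6,7,8]=1  [5,6,7,8]=2
  size 5 → [4,5,6,7,8]=3
  size 6 → [3,4,5,6,7,8]=3
  size 7 → [2,3,4,5,6,7,8]=3
  first=0(l) contributes 3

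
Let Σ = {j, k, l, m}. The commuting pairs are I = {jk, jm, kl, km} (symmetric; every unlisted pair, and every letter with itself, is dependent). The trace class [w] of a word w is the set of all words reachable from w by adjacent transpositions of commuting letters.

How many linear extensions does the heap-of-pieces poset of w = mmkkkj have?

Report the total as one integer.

60

#0=m has no predecessor
#1=m depends on [0:m]
#2=k has no predecessor
#3=k depends on [2:k]
#4=k depends on [3:k]
#5=j has no predecessor
sources: [0:m, 2:k, 5:j]
N(rest) = Σ N(rest − s) over sources s of rest; N(one piece) = 1:
  size 1 → [1]=1  [4]=1  [5]=1
  size 2 → [0,1]=1  [1,4]=2  [1,5]=2  [3,4]=1  [4,5]=2
  size 3 → [0,1,4]=3  [0,1,5]=3  [1,3,4]=3  [1,4,5]=6  [2,3,4]=1  [3,4,5]=3
  size 4 → [0,1,3,4]=6  [0,1,4,5]=12  [1,2,3,4]=4  [1,3,4,5]=12  [2,3,4,5]=4
  first=0(m) contributes 20
  first=2(k) contributes 30
  first=5(j) contributes 10
|[w]| = 60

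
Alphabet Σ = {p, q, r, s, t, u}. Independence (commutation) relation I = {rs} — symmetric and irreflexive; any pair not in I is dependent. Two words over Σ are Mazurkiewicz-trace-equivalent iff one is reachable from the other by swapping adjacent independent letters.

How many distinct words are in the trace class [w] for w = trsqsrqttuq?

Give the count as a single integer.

4

0(t) covers ∅
1(r) covers 0:t
2(s) covers 0:t
3(q) covers 1:r, 2:s
4(s) covers 3:q
5(r) covers 3:q
6(q) covers 4:s, 5:r
7(t) covers 6:q
8(t) covers 7:t
9(u) covers 8:t
10(q) covers 9:u
floor of heap: 0:t
completions by unplaced set U, small U first (add the entries for U minus each lowest piece of U):
  |U|=1: {10}:1
  |U|=2: {9,10}:1
  |U|=3: {8,9,10}:1
  |U|=4: {7,8,9,10}:1
  |U|=5: {6,7,8,9,10}:1
  |U|=6: {4,6,7,8,9,10}:1  {5,6,7,8,9,10}:1
  |U|=7: {4,5,6,7,8,9,10}:2
  |U|=8: {3,4,5,6,7,8,9,10}:2
  |U|=9: {1,3,4,5,6,7,8,9,10}:2  {2,3,4,5,6,7,8,9,10}:2
  start at 0(t): 4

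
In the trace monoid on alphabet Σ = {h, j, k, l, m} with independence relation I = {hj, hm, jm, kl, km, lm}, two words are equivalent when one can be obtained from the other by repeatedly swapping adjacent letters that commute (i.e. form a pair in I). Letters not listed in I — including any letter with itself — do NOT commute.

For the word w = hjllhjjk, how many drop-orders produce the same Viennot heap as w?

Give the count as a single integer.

6

drop 0:h onto floor
drop 1:j onto floor
drop 2:l onto {0:h, 1:j}
drop 3:l onto {2:l}
drop 4:h onto {3:l}
drop 5:j onto {3:l}
drop 6:j onto {5:j}
drop 7:k onto {4:h, 6:j}
ground layer = {0:h, 1:j}
drop-orders for the pieces not yet dropped (sum over which currently-grounded one goes next):
  1 to go: {7} 1
  2 to go: {4,7} 1  {6,7} 1
  3 to go: {4,6,7} 2  {5,6,7} 1
  4 to go: {4,5,6,7} 3
  5 to go: {3,4,5,6,7} 3
  6 to go: {2,3,4,5,6,7} 3
  if 0:h drops first: 3 orders
  if 1:j drops first: 3 orders
heap linearizations: 6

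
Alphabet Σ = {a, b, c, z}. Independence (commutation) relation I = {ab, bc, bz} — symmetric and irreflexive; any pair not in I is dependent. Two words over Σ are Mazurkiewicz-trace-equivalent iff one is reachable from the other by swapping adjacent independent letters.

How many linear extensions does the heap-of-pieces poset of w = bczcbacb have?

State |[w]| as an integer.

56

0(b) covers ∅
1(c) covers ∅
2(z) covers 1:c
3(c) covers 2:z
4(b) covers 0:b
5(a) covers 3:c
6(c) covers 5:a
7(b) covers 4:b
floor of heap: 0:b, 1:c
completions by unplaced set U, small U first (add the entries for U minus each lowest piece of U):
  |U|=1: {6}:1  {7}:1
  |U|=2: {4,7}:1  {5,6}:1  {6,7}:2
  |U|=3: {0,4,7}:1  {3,5,6}:1  {4,6,7}:3  {5,6,7}:3
  |U|=4: {0,4,6,7}:4  {2,3,5,6}:1  {3,5,6,7}:4  {4,5,6,7}:6
  |U|=5: {0,4,5,6,7}:10  {1,2,3,5,6}:1  {2,3,5,6,7}:5  {3,4,5,6,7}:10
  |U|=6: {0,3,4,5,6,7}:20  {1,2,3,5,6,7}:6  {2,3,4,5,6,7}:15
  start at 0(b): 21
  start at 1(c): 35
sum over floor = 56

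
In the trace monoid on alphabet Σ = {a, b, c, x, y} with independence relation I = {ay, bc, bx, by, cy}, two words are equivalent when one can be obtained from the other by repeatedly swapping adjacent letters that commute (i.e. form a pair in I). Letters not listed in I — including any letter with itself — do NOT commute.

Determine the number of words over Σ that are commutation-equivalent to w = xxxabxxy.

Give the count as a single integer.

#0=x has no predecessor
#1=x depends on [0:x]
#2=x depends on [1:x]
#3=a depends on [2:x]
#4=b depends on [3:a]
#5=x depends on [3:a]
#6=x depends on [5:x]
#7=y depends on [6:x]
sources: [0:x]
N(rest) = Σ N(rest − s) over sources s of rest; N(one piece) = 1:
  size 1 → [4]=1  [7]=1
  size 2 → [4,7]=2  [6,7]=1
  size 3 → [4,6,7]=3  [5,6,7]=1
  size 4 → [4,5,6,7]=4
  size 5 → [3,4,5,6,7]=4
  size 6 → [2,3,4,5,6,7]=4
  first=0(x) contributes 4

4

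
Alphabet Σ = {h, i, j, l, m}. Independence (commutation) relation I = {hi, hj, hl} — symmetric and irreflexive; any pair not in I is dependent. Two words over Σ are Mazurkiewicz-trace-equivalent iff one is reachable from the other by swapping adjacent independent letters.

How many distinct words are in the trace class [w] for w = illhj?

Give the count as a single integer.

5

0(i) covers ∅
1(l) covers 0:i
2(l) covers 1:l
3(h) covers ∅
4(j) covers 2:l
floor of heap: 0:i, 3:h
completions by unplaced set U, small U first (add the entries for U minus each lowest piece of U):
  |U|=1: {3}:1  {4}:1
  |U|=2: {2,4}:1  {3,4}:2
  |U|=3: {1,2,4}:1  {2,3,4}:3
  start at 0(i): 4
  start at 3(h): 1
sum over floor = 5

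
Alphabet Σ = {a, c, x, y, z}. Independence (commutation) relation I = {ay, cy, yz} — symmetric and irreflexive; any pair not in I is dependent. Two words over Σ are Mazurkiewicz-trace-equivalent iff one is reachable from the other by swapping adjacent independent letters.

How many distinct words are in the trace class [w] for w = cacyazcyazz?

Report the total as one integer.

drop 0:c onto floor
drop 1:a onto {0:c}
drop 2:c onto {1:a}
drop 3:y onto floor
drop 4:a onto {2:c}
drop 5:z onto {4:a}
drop 6:c onto {5:z}
drop 7:y onto {3:y}
drop 8:a onto {6:c}
drop 9:z onto {8:a}
drop 10:z onto {9:z}
ground layer = {0:c, 3:y}
drop-orders for the pieces not yet dropped (sum over which currently-grounded one goes next):
  1 to go: {7} 1  {10} 1
  2 to go: {3,7} 1  {7,10} 2  {9,10} 1
  3 to go: {3,7,10} 3  {7,9,10} 3  {8,9,10} 1
  4 to go: {3,7,9,10} 6  {6,8,9,10} 1  {7,8,9,10} 4
  5 to go: {3,7,8,9,10} 10  {5,6,8,9,10} 1  {6,7,8,9,10} 5
  6 to go: {3,6,7,8,9,10} 15  {4,5,6,8,9,10} 1  {5,6,7,8,9,10} 6
  7 to go: {2,4,5,6,8,9,10} 1  {3,5,6,7,8,9,10} 21  {4,5,6,7,8,9,10} 7
  8 to go: {1,2,4,5,6,8,9,10} 1  {2,4,5,6,7,8,9,10} 8  {3,4,5,6,7,8,9,10} 28
  9 to go: {0,1,2,4,5,6,8,9,10} 1  {1,2,4,5,6,7,8,9,10} 9  {2,3,4,5,6,7,8,9,10} 36
  if 0:c drops first: 45 orders
  if 3:y drops first: 10 orders
heap linearizations: 55

55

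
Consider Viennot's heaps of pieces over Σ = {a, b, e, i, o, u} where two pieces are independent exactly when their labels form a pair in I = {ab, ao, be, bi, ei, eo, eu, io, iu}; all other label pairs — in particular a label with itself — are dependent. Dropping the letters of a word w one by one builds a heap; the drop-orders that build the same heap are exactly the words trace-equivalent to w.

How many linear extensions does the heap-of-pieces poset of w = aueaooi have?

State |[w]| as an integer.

16

#0=a has no predecessor
#1=u depends on [0:a]
#2=e depends on [0:a]
#3=a depends on [1:u, 2:e]
#4=o depends on [1:u]
#5=o depends on [4:o]
#6=i depends on [3:a]
sources: [0:a]
N(rest) = Σ N(rest − s) over sources s of rest; N(one piece) = 1:
  size 1 → [5]=1  [6]=1
  size 2 → [3,6]=1  [4,5]=1  [5,6]=2
  size 3 → [2,3,6]=1  [3,5,6]=3  [4,5,6]=3
  size 4 → [2,3,5,6]=4  [3,4,5,6]=6
  size 5 → [1,3,4,5,6]=6  [2,3,4,5,6]=10
  first=0(a) contributes 16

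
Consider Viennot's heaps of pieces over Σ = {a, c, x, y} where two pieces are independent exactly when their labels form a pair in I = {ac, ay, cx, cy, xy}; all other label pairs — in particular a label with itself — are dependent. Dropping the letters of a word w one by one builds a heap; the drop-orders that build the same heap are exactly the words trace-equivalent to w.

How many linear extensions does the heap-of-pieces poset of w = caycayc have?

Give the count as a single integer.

0(c) covers ∅
1(a) covers ∅
2(y) covers ∅
3(c) covers 0:c
4(a) covers 1:a
5(y) covers 2:y
6(c) covers 3:c
floor of heap: 0:c, 1:a, 2:y
completions by unplaced set U, small U first (add the entries for U minus each lowest piece of U):
  |U|=1: {4}:1  {5}:1  {6}:1
  |U|=2: {1,4}:1  {2,5}:1  {3,6}:1  {4,5}:2  {4,6}:2  {5,6}:2
  |U|=3: {0,3,6}:1  {1,4,5}:3  {1,4,6}:3  {2,4,5}:3  {2,5,6}:3  {3,4,6}:3  {3,5,6}:3  {4,5,6}:6
  |U|=4: {0,3,4,6}:4  {0,3,5,6}:4  {1,2,4,5}:6  {1,3,4,6}:6  {1,4,5,6}:12  {2,3,5,6}:6  {2,4,5,6}:12  {3,4,5,6}:12
  |U|=5: {0,1,3,4,6}:10  {0,2,3,5,6}:10  {0,3,4,5,6}:20  {1,2,4,5,6}:30  {1,3,4,5,6}:30  {2,3,4,5,6}:30
  start at 0(c): 90
  start at 1(a): 60
  start at 2(y): 60
sum over floor = 210

210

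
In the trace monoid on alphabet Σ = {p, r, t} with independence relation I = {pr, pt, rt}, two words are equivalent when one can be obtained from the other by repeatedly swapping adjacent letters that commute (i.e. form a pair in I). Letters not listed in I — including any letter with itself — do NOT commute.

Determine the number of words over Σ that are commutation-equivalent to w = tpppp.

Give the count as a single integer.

5

#0=t has no predecessor
#1=p has no predecessor
#2=p depends on [1:p]
#3=p depends on [2:p]
#4=p depends on [3:p]
sources: [0:t, 1:p]
N(rest) = Σ N(rest − s) over sources s of rest; N(one piece) = 1:
  size 1 → [0]=1  [4]=1
  size 2 → [0,4]=2  [3,4]=1
  size 3 → [0,3,4]=3  [2,3,4]=1
  first=0(t) contributes 1
  first=1(p) contributes 4
|[w]| = 5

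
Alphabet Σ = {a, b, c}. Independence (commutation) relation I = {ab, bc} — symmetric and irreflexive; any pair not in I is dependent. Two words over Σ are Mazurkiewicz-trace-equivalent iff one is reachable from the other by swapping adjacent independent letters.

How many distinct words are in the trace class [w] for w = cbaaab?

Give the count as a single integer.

15

#0=c has no predecessor
#1=b has no predecessor
#2=a depends on [0:c]
#3=a depends on [2:a]
#4=a depends on [3:a]
#5=b depends on [1:b]
sources: [0:c, 1:b]
N(rest) = Σ N(rest − s) over sources s of rest; N(one piece) = 1:
  size 1 → [4]=1  [5]=1
  size 2 → [1,5]=1  [3,4]=1  [4,5]=2
  size 3 → [1,4,5]=3  [2,3,4]=1  [3,4,5]=3
  size 4 → [0,2,3,4]=1  [1,3,4,5]=6  [2,3,4,5]=4
  first=0(c) contributes 10
  first=1(b) contributes 5
|[w]| = 15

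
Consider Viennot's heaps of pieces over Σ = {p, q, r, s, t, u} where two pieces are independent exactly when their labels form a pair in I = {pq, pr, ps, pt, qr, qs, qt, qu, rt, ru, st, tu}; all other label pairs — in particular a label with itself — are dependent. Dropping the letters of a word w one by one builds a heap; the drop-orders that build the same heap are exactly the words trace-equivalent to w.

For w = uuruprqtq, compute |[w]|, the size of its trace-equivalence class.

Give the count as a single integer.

piece 0:u — minimal
piece 1:u rests on {0:u}
piece 2:r — minimal
piece 3:u rests on {1:u}
piece 4:p rests on {3:u}
piece 5:r rests on {2:r}
piece 6:q — minimal
piece 7:t — minimal
piece 8:q rests on {6:q}
minimal pieces: {0:u, 2:r, 6:q, 7:t}
ways to finish when only these pieces remain (= sum over removing one remaining piece with nothing left below it):
  1 left: {4}→1  {5}→1  {7}→1  {8}→1
  2 left: {2,5}→1  {3,4}→1  {4,5}→2  {4,7}→2  {4,8}→2  {5,7}→2  {5,8}→2  {6,8}→1  {7,8}→2
  3 left: {1,3,4}→1  {2,4,5}→3  {2,5,7}→3  {2,5,8}→3  {3,4,5}→3  {3,4,7}→3  {3,4,8}→3  {4,5,7}→6  {4,5,8}→6  {4,6,8}→3  {4,7,8}→6  {5,6,8}→3  {5,7,8}→6  {6,7,8}→3
  4 left: {0,1,3,4}→1  {1,3,4,5}→4  {1,3,4,7}→4  {1,3,4,8}→4  {2,3,4,5}→6  {2,4,5,7}→12  {2,4,5,8}→12  {2,5,6,8}→6  {2,5,7,8}→12  {3,4,5,7}→12  {3,4,5,8}→12  {3,4,6,8}→6  {3,4,7,8}→12  {4,5,6,8}→12  {4,5,7,8}→24  {4,6,7,8}→12  {5,6,7,8}→12
  5 left: {0,1,3,4,5}→5  {0,1,3,4,7}→5  {0,1,3,4,8}→5  {1,2,3,4,5}→10  {1,3,4,5,7}→20  {1,3,4,5,8}→20  {1,3,4,6,8}→10  {1,3,4,7,8}→20  {2,3,4,5,7}→30  {2,3,4,5,8}→30  {2,4,5,6,8}→30  {2,4,5,7,8}→60  {2,5,6,7,8}→30  {3,4,5,6,8}→30  {3,4,5,7,8}→60  {3,4,6,7,8}→30  {4,5,6,7,8}→60
  6 left: {0,1,2,3,4,5}→15  {0,1,3,4,5,7}→30  {0,1,3,4,5,8}→30  {0,1,3,4,6,8}→15  {0,1,3,4,7,8}→30  {1,2,3,4,5,7}→60  {1,2,3,4,5,8}→60  {1,3,4,5,6,8}→60  {1,3,4,5,7,8}→120  {1,3,4,6,7,8}→60  {2,3,4,5,6,8}→90  {2,3,4,5,7,8}→180  {2,4,5,6,7,8}→180  {3,4,5,6,7,8}→180
  7 left: {0,1,2,3,4,5,7}→105  {0,1,2,3,4,5,8}→105  {0,1,3,4,5,6,8}→105  {0,1,3,4,5,7,8}→210  {0,1,3,4,6,7,8}→105  {1,2,3,4,5,6,8}→210  {1,2,3,4,5,7,8}→420  {1,3,4,5,6,7,8}→420  {2,3,4,5,6,7,8}→630
  placing 0:u first → 1680 extensions
  placing 2:r first → 840 extensions
  placing 6:q first → 840 extensions
  placing 7:t first → 420 extensions
total linear extensions = 3780

3780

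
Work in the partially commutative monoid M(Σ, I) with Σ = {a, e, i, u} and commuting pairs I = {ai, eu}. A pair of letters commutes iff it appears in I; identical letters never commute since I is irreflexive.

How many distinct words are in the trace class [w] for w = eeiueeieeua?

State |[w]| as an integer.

9

#0=e has no predecessor
#1=e depends on [0:e]
#2=i depends on [1:e]
#3=u depends on [2:i]
#4=e depends on [2:i]
#5=e depends on [4:e]
#6=i depends on [3:u, 5:e]
#7=e depends on [6:i]
#8=e depends on [7:e]
#9=u depends on [6:i]
#10=a depends on [8:e, 9:u]
sources: [0:e]
N(rest) = Σ N(rest − s) over sources s of rest; N(one piece) = 1:
  size 1 → [10]=1
  size 2 → [8,10]=1  [9,10]=1
  size 3 → [7,8,10]=1  [8,9,10]=2
  size 4 → [7,8,9,10]=3
  size 5 → [6,7,8,9,10]=3
  size 6 → [3,6,7,8,9,10]=3  [5,6,7,8,9,10]=3
  size 7 → [3,5,6,7,8,9,10]=6  [4,5,6,7,8,9,10]=3
  size 8 → [3,4,5,6,7,8,9,10]=9
  size 9 → [2,3,4,5,6,7,8,9,10]=9
  first=0(e) contributes 9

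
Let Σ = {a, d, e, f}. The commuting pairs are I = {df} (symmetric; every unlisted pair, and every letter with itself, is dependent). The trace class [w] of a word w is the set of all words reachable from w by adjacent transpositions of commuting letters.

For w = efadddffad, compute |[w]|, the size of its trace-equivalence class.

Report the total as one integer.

piece 0:e — minimal
piece 1:f rests on {0:e}
piece 2:a rests on {1:f}
piece 3:d rests on {2:a}
piece 4:d rests on {3:d}
piece 5:d rests on {4:d}
piece 6:f rests on {2:a}
piece 7:f rests on {6:f}
piece 8:a rests on {5:d, 7:f}
piece 9:d rests on {8:a}
minimal pieces: {0:e}
ways to finish when only these pieces remain (= sum over removing one remaining piece with nothing left below it):
  1 left: {9}→1
  2 left: {8,9}→1
  3 left: {5,8,9}→1  {7,8,9}→1
  4 left: {4,5,8,9}→1  {5,7,8,9}→2  {6,7,8,9}→1
  5 left: {3,4,5,8,9}→1  {4,5,7,8,9}→3  {5,6,7,8,9}→3
  6 left: {3,4,5,7,8,9}→4  {4,5,6,7,8,9}→6
  7 left: {3,4,5,6,7,8,9}→10
  8 left: {2,3,4,5,6,7,8,9}→10
  placing 0:e first → 10 extensions

10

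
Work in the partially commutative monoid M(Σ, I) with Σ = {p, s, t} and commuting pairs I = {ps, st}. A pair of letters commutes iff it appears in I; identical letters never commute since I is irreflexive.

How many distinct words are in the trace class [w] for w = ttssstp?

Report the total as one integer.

0(t) covers ∅
1(t) covers 0:t
2(s) covers ∅
3(s) covers 2:s
4(s) covers 3:s
5(t) covers 1:t
6(p) covers 5:t
floor of heap: 0:t, 2:s
completions by unplaced set U, small U first (add the entries for U minus each lowest piece of U):
  |U|=1: {4}:1  {6}:1
  |U|=2: {3,4}:1  {4,6}:2  {5,6}:1
  |U|=3: {1,5,6}:1  {2,3,4}:1  {3,4,6}:3  {4,5,6}:3
  |U|=4: {0,1,5,6}:1  {1,4,5,6}:4  {2,3,4,6}:4  {3,4,5,6}:6
  |U|=5: {0,1,4,5,6}:5  {1,3,4,5,6}:10  {2,3,4,5,6}:10
  start at 0(t): 20
  start at 2(s): 15
sum over floor = 35

35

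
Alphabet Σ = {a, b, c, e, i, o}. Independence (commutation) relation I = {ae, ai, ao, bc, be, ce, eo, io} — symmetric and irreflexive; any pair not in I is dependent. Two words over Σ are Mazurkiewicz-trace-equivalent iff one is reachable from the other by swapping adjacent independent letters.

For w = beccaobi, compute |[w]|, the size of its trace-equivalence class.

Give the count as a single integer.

42

drop 0:b onto floor
drop 1:e onto floor
drop 2:c onto floor
drop 3:c onto {2:c}
drop 4:a onto {0:b, 3:c}
drop 5:o onto {0:b, 3:c}
drop 6:b onto {4:a, 5:o}
drop 7:i onto {1:e, 6:b}
ground layer = {0:b, 1:e, 2:c}
drop-orders for the pieces not yet dropped (sum over which currently-grounded one goes next):
  1 to go: {7} 1
  2 to go: {1,7} 1  {6,7} 1
  3 to go: {1,6,7} 2  {4,6,7} 1  {5,6,7} 1
  4 to go: {1,4,6,7} 3  {1,5,6,7} 3  {4,5,6,7} 2
  5 to go: {0,4,5,6,7} 2  {1,4,5,6,7} 8  {3,4,5,6,7} 2
  6 to go: {0,1,4,5,6,7} 10  {0,3,4,5,6,7} 4  {1,3,4,5,6,7} 10  {2,3,4,5,6,7} 2
  if 0:b drops first: 12 orders
  if 1:e drops first: 6 orders
  if 2:c drops first: 24 orders
heap linearizations: 42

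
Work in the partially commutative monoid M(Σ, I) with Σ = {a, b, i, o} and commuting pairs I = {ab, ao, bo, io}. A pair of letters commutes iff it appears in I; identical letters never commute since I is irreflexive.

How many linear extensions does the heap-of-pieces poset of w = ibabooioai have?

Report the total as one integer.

#0=i has no predecessor
#1=b depends on [0:i]
#2=a depends on [0:i]
#3=b depends on [1:b]
#4=o has no predecessor
#5=o depends on [4:o]
#6=i depends on [2:a, 3:b]
#7=o depends on [5:o]
#8=a depends on [6:i]
#9=i depends on [8:a]
sources: [0:i, 4:o]
N(rest) = Σ N(rest − s) over sources s of rest; N(one piece) = 1:
  size 1 → [7]=1  [9]=1
  size 2 → [5,7]=1  [7,9]=2  [8,9]=1
  size 3 → [4,5,7]=1  [5,7,9]=3  [6,8,9]=1  [7,8,9]=3
  size 4 → [2,6,8,9]=1  [3,6,8,9]=1  [4,5,7,9]=4  [5,7,8,9]=6  [6,7,8,9]=4
  size 5 → [1,3,6,8,9]=1  [2,3,6,8,9]=2  [2,6,7,8,9]=5  [3,6,7,8,9]=5  [4,5,7,8,9]=10  [5,6,7,8,9]=10
  size 6 → [1,2,3,6,8,9]=3  [1,3,6,7,8,9]=6  [2,3,6,7,8,9]=12  [2,5,6,7,8,9]=15  [3,5,6,7,8,9]=15  [4,5,6,7,8,9]=20
  size 7 → [0,1,2,3,6,8,9]=3  [1,2,3,6,7,8,9]=21  [1,3,5,6,7,8,9]=21  [2,3,5,6,7,8,9]=42  [2,4,5,6,7,8,9]=35  [3,4,5,6,7,8,9]=35
  size 8 → [0,1,2,3,6,7,8,9]=24  [1,2,3,5,6,7,8,9]=84  [1,3,4,5,6,7,8,9]=56  [2,3,4,5,6,7,8,9]=112
  first=0(i) contributes 252
  first=4(o) contributes 108
|[w]| = 360

360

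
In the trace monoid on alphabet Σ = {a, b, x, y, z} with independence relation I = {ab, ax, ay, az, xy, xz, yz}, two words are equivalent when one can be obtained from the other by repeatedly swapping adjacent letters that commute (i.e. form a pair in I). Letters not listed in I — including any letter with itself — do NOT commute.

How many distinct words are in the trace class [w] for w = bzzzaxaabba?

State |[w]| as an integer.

1320

drop 0:b onto floor
drop 1:z onto {0:b}
drop 2:z onto {1:z}
drop 3:z onto {2:z}
drop 4:a onto floor
drop 5:x onto {0:b}
drop 6:a onto {4:a}
drop 7:a onto {6:a}
drop 8:b onto {3:z, 5:x}
drop 9:b onto {8:b}
drop 10:a onto {7:a}
ground layer = {0:b, 4:a}
drop-orders for the pieces not yet dropped (sum over which currently-grounded one goes next):
  1 to go: {9} 1  {10} 1
  2 to go: {7,10} 1  {8,9} 1  {9,10} 2
  3 to go: {3,8,9} 1  {5,8,9} 1  {6,7,10} 1  {7,9,10} 3  {8,9,10} 3
  4 to go: {2,3,8,9} 1  {3,5,8,9} 2  {3,8,9,10} 4  {4,6,7,10} 1  {5,8,9,10} 4  {6,7,9,10} 4  {7,8,9,10} 6
  5 to go: {1,2,3,8,9} 1  {2,3,5,8,9} 3  {2,3,8,9,10} 5  {3,5,8,9,10} 10  {3,7,8,9,10} 10  {4,6,7,9,10} 5  {5,7,8,9,10} 10  {6,7,8,9,10} 10
  6 to go: {1,2,3,5,8,9} 4  {1,2,3,8,9,10} 6  {2,3,5,8,9,10} 18  {2,3,7,8,9,10} 15  {3,5,7,8,9,10} 30  {3,6,7,8,9,10} 20  {4,6,7,8,9,10} 15  {5,6,7,8,9,10} 20
  7 to go: {0,1,2,3,5,8,9} 4  {1,2,3,5,8,9,10} 28  {1,2,3,7,8,9,10} 21  {2,3,5,7,8,9,10} 63  {2,3,6,7,8,9,10} 35  {3,4,6,7,8,9,10} 35  {3,5,6,7,8,9,10} 70  {4,5,6,7,8,9,10} 35
  8 to go: {0,1,2,3,5,8,9,10} 32  {1,2,3,5,7,8,9,10} 112  {1,2,3,6,7,8,9,10} 56  {2,3,4,6,7,8,9,10} 70  {2,3,5,6,7,8,9,10} 168  {3,4,5,6,7,8,9,10} 140
  9 to go: {0,1,2,3,5,7,8,9,10} 144  {1,2,3,4,6,7,8,9,10} 126  {1,2,3,5,6,7,8,9,10} 336  {2,3,4,5,6,7,8,9,10} 378
  if 0:b drops first: 840 orders
  if 4:a drops first: 480 orders
heap linearizations: 1320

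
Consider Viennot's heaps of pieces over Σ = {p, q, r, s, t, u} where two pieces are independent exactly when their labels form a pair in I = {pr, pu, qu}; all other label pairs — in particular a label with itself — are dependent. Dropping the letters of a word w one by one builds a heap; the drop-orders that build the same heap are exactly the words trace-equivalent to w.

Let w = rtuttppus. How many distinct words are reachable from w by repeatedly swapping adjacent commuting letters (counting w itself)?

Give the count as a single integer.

3

#0=r has no predecessor
#1=t depends on [0:r]
#2=u depends on [1:t]
#3=t depends on [2:u]
#4=t depends on [3:t]
#5=p depends on [4:t]
#6=p depends on [5:p]
#7=u depends on [4:t]
#8=s depends on [6:p, 7:u]
sources: [0:r]
N(rest) = Σ N(rest − s) over sources s of rest; N(one piece) = 1:
  size 1 → [8]=1
  size 2 → [6,8]=1  [7,8]=1
  size 3 → [5,6,8]=1  [6,7,8]=2
  size 4 → [5,6,7,8]=3
  size 5 → [4,5,6,7,8]=3
  size 6 → [3,4,5,6,7,8]=3
  size 7 → [2,3,4,5,6,7,8]=3
  first=0(r) contributes 3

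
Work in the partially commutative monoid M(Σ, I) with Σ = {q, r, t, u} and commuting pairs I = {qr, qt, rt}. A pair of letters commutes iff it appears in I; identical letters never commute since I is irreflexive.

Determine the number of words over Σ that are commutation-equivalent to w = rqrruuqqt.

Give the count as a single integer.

0(r) covers ∅
1(q) covers ∅
2(r) covers 0:r
3(r) covers 2:r
4(u) covers 1:q, 3:r
5(u) covers 4:u
6(q) covers 5:u
7(q) covers 6:q
8(t) covers 5:u
floor of heap: 0:r, 1:q
completions by unplaced set U, small U first (add the entries for U minus each lowest piece of U):
  |U|=1: {7}:1  {8}:1
  |U|=2: {6,7}:1  {7,8}:2
  |U|=3: {6,7,8}:3
  |U|=4: {5,6,7,8}:3
  |U|=5: {4,5,6,7,8}:3
  |U|=6: {1,4,5,6,7,8}:3  {3,4,5,6,7,8}:3
  |U|=7: {1,3,4,5,6,7,8}:6  {2,3,4,5,6,7,8}:3
  start at 0(r): 9
  start at 1(q): 3
sum over floor = 12

12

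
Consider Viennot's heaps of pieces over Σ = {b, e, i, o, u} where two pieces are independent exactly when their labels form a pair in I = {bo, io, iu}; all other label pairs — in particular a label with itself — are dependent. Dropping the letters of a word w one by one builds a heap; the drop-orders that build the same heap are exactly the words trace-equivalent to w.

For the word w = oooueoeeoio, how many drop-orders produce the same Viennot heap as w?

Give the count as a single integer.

3

0(o) covers ∅
1(o) covers 0:o
2(o) covers 1:o
3(u) covers 2:o
4(e) covers 3:u
5(o) covers 4:e
6(e) covers 5:o
7(e) covers 6:e
8(o) covers 7:e
9(i) covers 7:e
10(o) covers 8:o
floor of heap: 0:o
completions by unplaced set U, small U first (add the entries for U minus each lowest piece of U):
  |U|=1: {9}:1  {10}:1
  |U|=2: {8,10}:1  {9,10}:2
  |U|=3: {8,9,10}:3
  |U|=4: {7,8,9,10}:3
  |U|=5: {6,7,8,9,10}:3
  |U|=6: {5,6,7,8,9,10}:3
  |U|=7: {4,5,6,7,8,9,10}:3
  |U|=8: {3,4,5,6,7,8,9,10}:3
  |U|=9: {2,3,4,5,6,7,8,9,10}:3
  start at 0(o): 3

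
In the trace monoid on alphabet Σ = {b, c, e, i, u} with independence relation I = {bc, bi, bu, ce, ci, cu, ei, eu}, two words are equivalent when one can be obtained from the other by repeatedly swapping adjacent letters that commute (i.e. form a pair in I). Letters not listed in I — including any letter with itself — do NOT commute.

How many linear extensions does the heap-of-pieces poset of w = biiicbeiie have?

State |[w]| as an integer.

0(b) covers ∅
1(i) covers ∅
2(i) covers 1:i
3(i) covers 2:i
4(c) covers ∅
5(b) covers 0:b
6(e) covers 5:b
7(i) covers 3:i
8(i) covers 7:i
9(e) covers 6:e
floor of heap: 0:b, 1:i, 4:c
completions by unplaced set U, small U first (add the entries for U minus each lowest piece of U):
  |U|=1: {4}:1  {8}:1  {9}:1
  |U|=2: {4,8}:2  {4,9}:2  {6,9}:1  {7,8}:1  {8,9}:2
  |U|=3: {3,7,8}:1  {4,6,9}:3  {4,7,8}:3  {4,8,9}:6  {5,6,9}:1  {6,8,9}:3  {7,8,9}:3
  |U|=4: {0,5,6,9}:1  {2,3,7,8}:1  {3,4,7,8}:4  {3,7,8,9}:4  {4,5,6,9}:4  {4,6,8,9}:12  {4,7,8,9}:12  {5,6,8,9}:4  {6,7,8,9}:6
  |U|=5: {0,4,5,6,9}:5  {0,5,6,8,9}:5  {1,2,3,7,8}:1  {2,3,4,7,8}:5  {2,3,7,8,9}:5  {3,4,7,8,9}:20  {3,6,7,8,9}:10  {4,5,6,8,9}:20  {4,6,7,8,9}:30  {5,6,7,8,9}:10
  |U|=6: {0,4,5,6,8,9}:30  {0,5,6,7,8,9}:15  {1,2,3,4,7,8}:6  {1,2,3,7,8,9}:6  {2,3,4,7,8,9}:30  {2,3,6,7,8,9}:15  {3,4,6,7,8,9}:60  {3,5,6,7,8,9}:20  {4,5,6,7,8,9}:60
  |U|=7: {0,3,5,6,7,8,9}:35  {0,4,5,6,7,8,9}:105  {1,2,3,4,7,8,9}:42  {1,2,3,6,7,8,9}:21  {2,3,4,6,7,8,9}:105  {2,3,5,6,7,8,9}:35  {3,4,5,6,7,8,9}:140
  |U|=8: {0,2,3,5,6,7,8,9}:70  {0,3,4,5,6,7,8,9}:280  {1,2,3,4,6,7,8,9}:168  {1,2,3,5,6,7,8,9}:56  {2,3,4,5,6,7,8,9}:280
  start at 0(b): 504
  start at 1(i): 630
  start at 4(c): 126
sum over floor = 1260

1260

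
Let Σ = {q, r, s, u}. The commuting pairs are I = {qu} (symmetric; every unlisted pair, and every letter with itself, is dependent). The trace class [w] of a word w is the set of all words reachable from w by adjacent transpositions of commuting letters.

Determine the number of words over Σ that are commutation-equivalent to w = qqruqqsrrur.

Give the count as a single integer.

piece 0:q — minimal
piece 1:q rests on {0:q}
piece 2:r rests on {1:q}
piece 3:u rests on {2:r}
piece 4:q rests on {2:r}
piece 5:q rests on {4:q}
piece 6:s rests on {3:u, 5:q}
piece 7:r rests on {6:s}
piece 8:r rests on {7:r}
piece 9:u rests on {8:r}
piece 10:r rests on {9:u}
minimal pieces: {0:q}
ways to finish when only these pieces remain (= sum over removing one remaining piece with nothing left below it):
  1 left: {10}→1
  2 left: {9,10}→1
  3 left: {8,9,10}→1
  4 left: {7,8,9,10}→1
  5 left: {6,7,8,9,10}→1
  6 left: {3,6,7,8,9,10}→1  {5,6,7,8,9,10}→1
  7 left: {3,5,6,7,8,9,10}→2  {4,5,6,7,8,9,10}→1
  8 left: {3,4,5,6,7,8,9,10}→3
  9 left: {2,3,4,5,6,7,8,9,10}→3
  placing 0:q first → 3 extensions

3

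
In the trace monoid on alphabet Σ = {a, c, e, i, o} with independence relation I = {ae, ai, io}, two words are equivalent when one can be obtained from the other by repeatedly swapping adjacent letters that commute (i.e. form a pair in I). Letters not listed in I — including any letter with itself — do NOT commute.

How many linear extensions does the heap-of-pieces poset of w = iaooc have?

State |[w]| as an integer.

4

drop 0:i onto floor
drop 1:a onto floor
drop 2:o onto {1:a}
drop 3:o onto {2:o}
drop 4:c onto {0:i, 3:o}
ground layer = {0:i, 1:a}
drop-orders for the pieces not yet dropped (sum over which currently-grounded one goes next):
  1 to go: {4} 1
  2 to go: {0,4} 1  {3,4} 1
  3 to go: {0,3,4} 2  {2,3,4} 1
  if 0:i drops first: 1 orders
  if 1:a drops first: 3 orders
heap linearizations: 4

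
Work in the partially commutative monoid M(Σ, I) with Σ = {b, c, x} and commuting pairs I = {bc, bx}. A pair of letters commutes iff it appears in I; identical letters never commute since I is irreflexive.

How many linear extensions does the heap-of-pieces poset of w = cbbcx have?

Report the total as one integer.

10

drop 0:c onto floor
drop 1:b onto floor
drop 2:b onto {1:b}
drop 3:c onto {0:c}
drop 4:x onto {3:c}
ground layer = {0:c, 1:b}
drop-orders for the pieces not yet dropped (sum over which currently-grounded one goes next):
  1 to go: {2} 1  {4} 1
  2 to go: {1,2} 1  {2,4} 2  {3,4} 1
  3 to go: {0,3,4} 1  {1,2,4} 3  {2,3,4} 3
  if 0:c drops first: 6 orders
  if 1:b drops first: 4 orders
heap linearizations: 10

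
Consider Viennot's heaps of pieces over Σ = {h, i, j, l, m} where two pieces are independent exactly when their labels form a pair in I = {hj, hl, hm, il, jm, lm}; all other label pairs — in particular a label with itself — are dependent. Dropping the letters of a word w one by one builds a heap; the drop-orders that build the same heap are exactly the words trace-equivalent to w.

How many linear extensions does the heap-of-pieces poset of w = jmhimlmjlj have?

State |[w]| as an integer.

0(j) covers ∅
1(m) covers ∅
2(h) covers ∅
3(i) covers 0:j, 1:m, 2:h
4(m) covers 3:i
5(l) covers 0:j
6(m) covers 4:m
7(j) covers 3:i, 5:l
8(l) covers 7:j
9(j) covers 8:l
floor of heap: 0:j, 1:m, 2:h
completions by unplaced set U, small U first (add the entries for U minus each lowest piece of U):
  |U|=1: {6}:1  {9}:1
  |U|=2: {4,6}:1  {6,9}:2  {8,9}:1
  |U|=3: {4,6,9}:3  {6,8,9}:3  {7,8,9}:1
  |U|=4: {4,6,8,9}:6  {5,7,8,9}:1  {6,7,8,9}:4
  |U|=5: {4,6,7,8,9}:10  {5,6,7,8,9}:5
  |U|=6: {3,4,6,7,8,9}:10  {4,5,6,7,8,9}:15
  |U|=7: {1,3,4,6,7,8,9}:10  {2,3,4,6,7,8,9}:10  {3,4,5,6,7,8,9}:25
  |U|=8: {0,3,4,5,6,7,8,9}:25  {1,2,3,4,6,7,8,9}:20  {1,3,4,5,6,7,8,9}:35  {2,3,4,5,6,7,8,9}:35
  start at 0(j): 90
  start at 1(m): 60
  start at 2(h): 60
sum over floor = 210

210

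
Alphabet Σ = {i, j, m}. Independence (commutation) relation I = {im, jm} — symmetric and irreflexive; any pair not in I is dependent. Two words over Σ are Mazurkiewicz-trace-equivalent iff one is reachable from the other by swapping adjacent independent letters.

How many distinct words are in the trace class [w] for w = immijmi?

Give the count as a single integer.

piece 0:i — minimal
piece 1:m — minimal
piece 2:m rests on {1:m}
piece 3:i rests on {0:i}
piece 4:j rests on {3:i}
piece 5:m rests on {2:m}
piece 6:i rests on {4:j}
minimal pieces: {0:i, 1:m}
ways to finish when only these pieces remain (= sum over removing one remaining piece with nothing left below it):
  1 left: {5}→1  {6}→1
  2 left: {2,5}→1  {4,6}→1  {5,6}→2
  3 left: {1,2,5}→1  {2,5,6}→3  {3,4,6}→1  {4,5,6}→3
  4 left: {0,3,4,6}→1  {1,2,5,6}→4  {2,4,5,6}→6  {3,4,5,6}→4
  5 left: {0,3,4,5,6}→5  {1,2,4,5,6}→10  {2,3,4,5,6}→10
  placing 0:i first → 20 extensions
  placing 1:m first → 15 extensions
total linear extensions = 35

35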